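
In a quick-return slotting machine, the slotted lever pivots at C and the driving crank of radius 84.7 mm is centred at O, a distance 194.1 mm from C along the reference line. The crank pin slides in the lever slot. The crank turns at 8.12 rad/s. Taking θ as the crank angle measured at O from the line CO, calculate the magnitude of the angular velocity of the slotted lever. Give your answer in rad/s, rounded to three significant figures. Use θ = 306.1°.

2.13

ω = 8.12 rad/s
Crank pin A relative to C: A = (d + r cosθ, r sinθ); lever angle φ = atan2(r sinθ, d + r cosθ).
Differentiating tanφ: φ̇ = rω(d cosθ + r)/(d² + r² + 2dr cosθ).
d² + r² + 2dr cosθ = |CA|² = 0.064222 m²;  d cosθ + r = +0.19906 m.
|ω_lever| = |0.0847·8.12·+0.19906| / 0.064222 = 2.1318 rad/s.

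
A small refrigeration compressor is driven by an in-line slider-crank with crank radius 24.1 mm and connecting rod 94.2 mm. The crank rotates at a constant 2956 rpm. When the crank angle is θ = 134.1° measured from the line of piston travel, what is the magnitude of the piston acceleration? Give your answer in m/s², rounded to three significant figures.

ω = 2π·2956/60 = 309.6 rad/s
x(θ) = r cosθ + √(L² − r² sin²θ); with ω constant, a = ω²·d²x/dθ².
d²x/dθ² = −r cosθ − r²(cos2θ)/√u − r⁴ sin²2θ/(4u^{3/2}),  u = L² − r² sin²θ = 0.00857411 m².
Substituting r = 0.0241 m, L = 0.0942 m, θ = 134.1°: d²x/dθ² = +0.016862 m.
a = ω²·d²x/dθ² = (309.6)²·(+0.016862) = +1615.8 m/s²;  |a| = 1615.8 m/s².

1620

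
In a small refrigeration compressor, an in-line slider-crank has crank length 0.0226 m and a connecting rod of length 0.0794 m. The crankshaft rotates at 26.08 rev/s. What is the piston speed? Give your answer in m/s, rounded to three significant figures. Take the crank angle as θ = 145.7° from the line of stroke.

1.59

ω = 2π·26.1 = 163.9 rad/s
For an in-line slider-crank, x = r cosθ + √(L² − r² sin²θ), so v = −rω sinθ·[1 + r cosθ/√(L² − r² sin²θ)].
With r = 0.0226 m, L = 0.0794 m, θ = 145.7°: √(L² − r² sin²θ) = 0.078372 m.
v = −0.0226·163.9·0.56353·[1 + 0.0226·-0.82610/0.078372] = -1.5898 m/s.
|v| = 1.5898 m/s.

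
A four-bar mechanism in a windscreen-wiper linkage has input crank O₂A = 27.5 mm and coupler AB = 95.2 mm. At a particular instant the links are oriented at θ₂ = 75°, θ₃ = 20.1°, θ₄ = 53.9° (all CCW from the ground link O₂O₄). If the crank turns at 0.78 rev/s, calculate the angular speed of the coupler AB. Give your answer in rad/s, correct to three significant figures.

ω₂ = 4.901 rad/s (from 0.78 rev/s).
Differentiating the loop-closure r₂e^{iθ₂}+r₃e^{iθ₃}=r₁+r₄e^{iθ₄} gives r₂ω₂e^{iθ₂}+r₃ω₃e^{iθ₃}=r₄ω₄e^{iθ₄}.
Eliminating the other unknown: ω₃ = r₂ω₂ sin(θ₄−θ₂) / [r₃ sin(θ₃−θ₄)].
Numerator sine = -0.36000; denominator sine = -0.55630.
Result = 0.0275·4.901·(-0.36000) / (0.0952·(-0.55630)) = +0.91614 rad/s; magnitude 0.91614 rad/s.

0.916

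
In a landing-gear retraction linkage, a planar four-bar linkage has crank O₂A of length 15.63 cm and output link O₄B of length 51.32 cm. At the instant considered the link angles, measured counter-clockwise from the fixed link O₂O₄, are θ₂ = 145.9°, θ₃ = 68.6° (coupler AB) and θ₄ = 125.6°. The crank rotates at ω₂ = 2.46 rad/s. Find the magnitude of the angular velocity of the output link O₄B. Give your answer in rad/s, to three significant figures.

0.871

ω₂ = 2.46 rad/s
Differentiating the loop-closure r₂e^{iθ₂}+r₃e^{iθ₃}=r₁+r₄e^{iθ₄} gives r₂ω₂e^{iθ₂}+r₃ω₃e^{iθ₃}=r₄ω₄e^{iθ₄}.
Eliminating the other unknown: ω₄ = r₂ω₂ sin(θ₂−θ₃) / [r₄ sin(θ₄−θ₃)].
Numerator sine = +0.97553; denominator sine = +0.83867.
Result = 0.1563·2.46·(+0.97553) / (0.5132·(+0.83867)) = +0.87148 rad/s; magnitude 0.87148 rad/s.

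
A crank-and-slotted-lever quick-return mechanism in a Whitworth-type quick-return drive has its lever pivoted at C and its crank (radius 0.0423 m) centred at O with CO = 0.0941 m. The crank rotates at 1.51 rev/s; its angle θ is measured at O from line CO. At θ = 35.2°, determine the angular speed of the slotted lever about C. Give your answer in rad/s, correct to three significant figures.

2.79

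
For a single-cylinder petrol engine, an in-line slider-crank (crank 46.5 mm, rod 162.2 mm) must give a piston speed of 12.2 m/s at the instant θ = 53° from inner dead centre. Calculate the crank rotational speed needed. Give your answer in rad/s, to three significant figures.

For an in-line slider-crank, |v_piston| = rω|sinθ|·[1 + r cosθ/√(L² − r² sin²θ)].
With r = 0.0465 m, L = 0.1622 m, θ = 53°: the bracketed kinematic factor |dx/dθ| = 0.043719 m.
ω = v/|dx/dθ| = 12.2/0.043719 = 279.06 rad/s.

279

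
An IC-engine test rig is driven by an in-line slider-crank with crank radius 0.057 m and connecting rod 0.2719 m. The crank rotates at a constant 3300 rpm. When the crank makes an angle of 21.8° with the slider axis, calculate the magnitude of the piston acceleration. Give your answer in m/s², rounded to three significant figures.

ω = 2π·3300/60 = 345.6 rad/s
x(θ) = r cosθ + √(L² − r² sin²θ); with ω constant, a = ω²·d²x/dθ².
d²x/dθ² = −r cosθ − r²(cos2θ)/√u − r⁴ sin²2θ/(4u^{3/2}),  u = L² − r² sin²θ = 0.0734815 m².
Substituting r = 0.057 m, L = 0.2719 m, θ = 21.8°: d²x/dθ² = -0.061666 m.
a = ω²·d²x/dθ² = (345.6)²·(-0.061666) = -7364.3 m/s²;  |a| = 7364.3 m/s².

7360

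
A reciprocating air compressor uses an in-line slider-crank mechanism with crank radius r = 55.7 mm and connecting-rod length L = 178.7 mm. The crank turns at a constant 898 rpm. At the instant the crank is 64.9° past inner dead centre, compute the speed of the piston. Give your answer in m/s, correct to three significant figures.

ω = 2π·898/60 = 94.04 rad/s
For an in-line slider-crank, x = r cosθ + √(L² − r² sin²θ), so v = −rω sinθ·[1 + r cosθ/√(L² − r² sin²θ)].
With r = 0.0557 m, L = 0.1787 m, θ = 64.9°: √(L² − r² sin²θ) = 0.17143 m.
v = −0.0557·94.04·0.90557·[1 + 0.0557·0.42420/0.17143] = -5.3971 m/s.
|v| = 5.3971 m/s.

5.40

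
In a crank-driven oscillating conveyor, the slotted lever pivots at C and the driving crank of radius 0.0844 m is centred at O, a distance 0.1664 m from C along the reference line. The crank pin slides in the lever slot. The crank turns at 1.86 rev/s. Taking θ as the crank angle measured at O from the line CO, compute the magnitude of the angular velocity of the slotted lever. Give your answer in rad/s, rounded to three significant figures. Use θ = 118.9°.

0.185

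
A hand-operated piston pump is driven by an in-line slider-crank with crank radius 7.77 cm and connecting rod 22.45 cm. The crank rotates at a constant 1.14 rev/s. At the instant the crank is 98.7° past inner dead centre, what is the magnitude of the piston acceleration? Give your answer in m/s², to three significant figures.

2.00

ω = 2π·1.14 = 7.163 rad/s
x(θ) = r cosθ + √(L² − r² sin²θ); with ω constant, a = ω²·d²x/dθ².
d²x/dθ² = −r cosθ − r²(cos2θ)/√u − r⁴ sin²2θ/(4u^{3/2}),  u = L² − r² sin²θ = 0.0445011 m².
Substituting r = 0.0777 m, L = 0.2245 m, θ = 98.7°: d²x/dθ² = +0.038976 m.
a = ω²·d²x/dθ² = (7.163)²·(+0.038976) = +1.9997 m/s²;  |a| = 1.9997 m/s².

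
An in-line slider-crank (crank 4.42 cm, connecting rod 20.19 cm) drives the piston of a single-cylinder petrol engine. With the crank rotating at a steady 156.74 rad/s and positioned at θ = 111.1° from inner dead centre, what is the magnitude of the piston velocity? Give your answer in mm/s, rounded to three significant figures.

5940

ω = 156.7 rad/s
For an in-line slider-crank, x = r cosθ + √(L² − r² sin²θ), so v = −rω sinθ·[1 + r cosθ/√(L² − r² sin²θ)].
With r = 0.0442 m, L = 0.2019 m, θ = 111.1°: √(L² − r² sin²θ) = 0.19764 m.
v = −0.0442·156.7·0.93295·[1 + 0.0442·-0.36000/0.19764] = -5.9431 m/s.
|v| = 5.9431 m/s = 5943.1 mm/s.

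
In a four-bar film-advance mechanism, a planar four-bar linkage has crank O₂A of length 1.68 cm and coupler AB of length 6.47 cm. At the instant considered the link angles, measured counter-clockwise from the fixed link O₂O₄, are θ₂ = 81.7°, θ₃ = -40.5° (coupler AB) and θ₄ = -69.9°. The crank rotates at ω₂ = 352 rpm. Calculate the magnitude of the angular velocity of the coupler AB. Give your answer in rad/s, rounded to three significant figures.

9.27

ω₂ = 36.86 rad/s (from 352 rpm).
Differentiating the loop-closure r₂e^{iθ₂}+r₃e^{iθ₃}=r₁+r₄e^{iθ₄} gives r₂ω₂e^{iθ₂}+r₃ω₃e^{iθ₃}=r₄ω₄e^{iθ₄}.
Eliminating the other unknown: ω₃ = r₂ω₂ sin(θ₄−θ₂) / [r₃ sin(θ₃−θ₄)].
Numerator sine = -0.47562; denominator sine = +0.49090.
Result = 0.0168·36.86·(-0.47562) / (0.0647·(+0.49090)) = -9.2735 rad/s; magnitude 9.2735 rad/s.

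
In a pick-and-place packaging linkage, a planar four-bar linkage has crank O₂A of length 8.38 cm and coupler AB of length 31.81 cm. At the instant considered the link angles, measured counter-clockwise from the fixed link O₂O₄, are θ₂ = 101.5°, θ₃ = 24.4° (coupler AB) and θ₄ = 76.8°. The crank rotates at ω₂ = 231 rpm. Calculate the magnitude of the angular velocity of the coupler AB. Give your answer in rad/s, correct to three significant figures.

ω₂ = 24.19 rad/s (from 231 rpm).
Differentiating the loop-closure r₂e^{iθ₂}+r₃e^{iθ₃}=r₁+r₄e^{iθ₄} gives r₂ω₂e^{iθ₂}+r₃ω₃e^{iθ₃}=r₄ω₄e^{iθ₄}.
Eliminating the other unknown: ω₃ = r₂ω₂ sin(θ₄−θ₂) / [r₃ sin(θ₃−θ₄)].
Numerator sine = -0.41787; denominator sine = -0.79229.
Result = 0.0838·24.19·(-0.41787) / (0.3181·(-0.79229)) = +3.3611 rad/s; magnitude 3.3611 rad/s.

3.36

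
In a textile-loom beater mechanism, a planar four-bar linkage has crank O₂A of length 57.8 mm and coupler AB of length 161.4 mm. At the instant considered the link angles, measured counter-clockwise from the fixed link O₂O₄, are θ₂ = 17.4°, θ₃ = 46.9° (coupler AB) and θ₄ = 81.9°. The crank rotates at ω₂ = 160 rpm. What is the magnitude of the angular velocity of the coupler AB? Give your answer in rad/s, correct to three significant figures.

9.44

ω₂ = 16.76 rad/s (from 160 rpm).
Differentiating the loop-closure r₂e^{iθ₂}+r₃e^{iθ₃}=r₁+r₄e^{iθ₄} gives r₂ω₂e^{iθ₂}+r₃ω₃e^{iθ₃}=r₄ω₄e^{iθ₄}.
Eliminating the other unknown: ω₃ = r₂ω₂ sin(θ₄−θ₂) / [r₃ sin(θ₃−θ₄)].
Numerator sine = +0.90259; denominator sine = -0.57358.
Result = 0.0578·16.76·(+0.90259) / (0.1614·(-0.57358)) = -9.4421 rad/s; magnitude 9.4421 rad/s.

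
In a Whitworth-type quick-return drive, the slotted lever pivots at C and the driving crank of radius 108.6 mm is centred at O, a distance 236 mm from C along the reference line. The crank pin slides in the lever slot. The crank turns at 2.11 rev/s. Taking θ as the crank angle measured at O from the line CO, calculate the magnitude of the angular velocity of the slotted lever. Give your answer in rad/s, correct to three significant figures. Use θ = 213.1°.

5.23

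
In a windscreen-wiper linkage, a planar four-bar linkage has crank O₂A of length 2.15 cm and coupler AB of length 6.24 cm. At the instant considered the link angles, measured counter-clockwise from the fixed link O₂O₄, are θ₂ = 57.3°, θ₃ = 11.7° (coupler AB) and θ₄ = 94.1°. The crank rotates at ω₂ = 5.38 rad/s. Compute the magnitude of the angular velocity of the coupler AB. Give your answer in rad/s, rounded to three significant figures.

1.12

ω₂ = 5.38 rad/s
Differentiating the loop-closure r₂e^{iθ₂}+r₃e^{iθ₃}=r₁+r₄e^{iθ₄} gives r₂ω₂e^{iθ₂}+r₃ω₃e^{iθ₃}=r₄ω₄e^{iθ₄}.
Eliminating the other unknown: ω₃ = r₂ω₂ sin(θ₄−θ₂) / [r₃ sin(θ₃−θ₄)].
Numerator sine = +0.59902; denominator sine = -0.99122.
Result = 0.0215·5.38·(+0.59902) / (0.0624·(-0.99122)) = -1.1202 rad/s; magnitude 1.1202 rad/s.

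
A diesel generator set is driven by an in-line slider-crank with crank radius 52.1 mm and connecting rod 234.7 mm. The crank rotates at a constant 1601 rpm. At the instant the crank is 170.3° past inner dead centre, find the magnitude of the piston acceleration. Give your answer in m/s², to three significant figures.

ω = 2π·1601/60 = 167.7 rad/s
x(θ) = r cosθ + √(L² − r² sin²θ); with ω constant, a = ω²·d²x/dθ².
d²x/dθ² = −r cosθ − r²(cos2θ)/√u − r⁴ sin²2θ/(4u^{3/2}),  u = L² − r² sin²θ = 0.055007 m².
Substituting r = 0.0521 m, L = 0.2347 m, θ = 170.3°: d²x/dθ² = +0.040423 m.
a = ω²·d²x/dθ² = (167.7)²·(+0.040423) = +1136.2 m/s²;  |a| = 1136.2 m/s².

1140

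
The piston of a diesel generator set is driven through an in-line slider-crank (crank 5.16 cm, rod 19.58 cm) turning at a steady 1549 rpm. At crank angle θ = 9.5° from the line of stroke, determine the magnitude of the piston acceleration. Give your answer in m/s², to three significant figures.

ω = 2π·1549/60 = 162.2 rad/s
x(θ) = r cosθ + √(L² − r² sin²θ); with ω constant, a = ω²·d²x/dθ².
d²x/dθ² = −r cosθ − r²(cos2θ)/√u − r⁴ sin²2θ/(4u^{3/2}),  u = L² − r² sin²θ = 0.0382651 m².
Substituting r = 0.0516 m, L = 0.1958 m, θ = 9.5°: d²x/dθ² = -0.063787 m.
a = ω²·d²x/dθ² = (162.2)²·(-0.063787) = -1678.4 m/s²;  |a| = 1678.4 m/s².

1680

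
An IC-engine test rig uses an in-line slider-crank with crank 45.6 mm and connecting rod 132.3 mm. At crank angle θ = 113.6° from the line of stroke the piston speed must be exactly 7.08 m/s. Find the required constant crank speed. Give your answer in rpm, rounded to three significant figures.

1890

For an in-line slider-crank, |v_piston| = rω|sinθ|·[1 + r cosθ/√(L² − r² sin²θ)].
With r = 0.0456 m, L = 0.1323 m, θ = 113.6°: the bracketed kinematic factor |dx/dθ| = 0.035709 m.
ω = v/|dx/dθ| = 7.08/0.035709 = 198.27 rad/s.
N = 60ω/(2π) = 1893.3 rpm.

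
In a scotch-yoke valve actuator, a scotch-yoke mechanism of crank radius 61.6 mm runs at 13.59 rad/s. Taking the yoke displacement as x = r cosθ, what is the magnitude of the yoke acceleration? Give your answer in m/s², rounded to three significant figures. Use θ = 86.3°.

ω = 13.59 rad/s
x = r cosθ ⇒ ẍ = −rω² cosθ (ω constant).
|a| = rω²|cosθ| = 0.0616·(13.59)²·|cos 86.3°| = 0.73417 m/s².

0.734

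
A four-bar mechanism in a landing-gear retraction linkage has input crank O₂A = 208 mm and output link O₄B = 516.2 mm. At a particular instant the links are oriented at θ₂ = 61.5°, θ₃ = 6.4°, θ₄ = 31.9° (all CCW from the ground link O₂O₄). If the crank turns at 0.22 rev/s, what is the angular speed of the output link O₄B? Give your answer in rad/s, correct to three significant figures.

1.06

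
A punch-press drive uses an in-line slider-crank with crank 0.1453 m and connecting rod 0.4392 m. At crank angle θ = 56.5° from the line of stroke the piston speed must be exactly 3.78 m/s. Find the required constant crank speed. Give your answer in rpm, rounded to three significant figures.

For an in-line slider-crank, |v_piston| = rω|sinθ|·[1 + r cosθ/√(L² − r² sin²θ)].
With r = 0.1453 m, L = 0.4392 m, θ = 56.5°: the bracketed kinematic factor |dx/dθ| = 0.14418 m.
ω = v/|dx/dθ| = 3.78/0.14418 = 26.217 rad/s.
N = 60ω/(2π) = 250.35 rpm.

250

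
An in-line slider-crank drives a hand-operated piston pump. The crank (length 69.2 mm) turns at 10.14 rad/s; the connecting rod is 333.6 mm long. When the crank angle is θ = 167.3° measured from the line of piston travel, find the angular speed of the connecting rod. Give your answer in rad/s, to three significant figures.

2.05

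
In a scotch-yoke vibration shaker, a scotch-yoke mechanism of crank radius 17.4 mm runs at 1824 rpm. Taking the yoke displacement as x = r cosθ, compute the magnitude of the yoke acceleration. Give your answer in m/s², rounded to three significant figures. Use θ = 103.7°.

ω = 191 rad/s (from 1824 rpm).
x = r cosθ ⇒ ẍ = −rω² cosθ (ω constant).
|a| = rω²|cosθ| = 0.0174·(191)²·|cos 103.7°| = 150.35 m/s².

150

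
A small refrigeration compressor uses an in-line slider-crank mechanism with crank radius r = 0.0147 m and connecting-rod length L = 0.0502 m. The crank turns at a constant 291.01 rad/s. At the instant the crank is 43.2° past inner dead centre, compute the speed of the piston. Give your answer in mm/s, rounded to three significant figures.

ω = 291 rad/s
For an in-line slider-crank, x = r cosθ + √(L² − r² sin²θ), so v = −rω sinθ·[1 + r cosθ/√(L² − r² sin²θ)].
With r = 0.0147 m, L = 0.0502 m, θ = 43.2°: √(L² − r² sin²θ) = 0.049181 m.
v = −0.0147·291·0.68455·[1 + 0.0147·0.72897/0.049181] = -3.5664 m/s.
|v| = 3.5664 m/s = 3566.4 mm/s.

3570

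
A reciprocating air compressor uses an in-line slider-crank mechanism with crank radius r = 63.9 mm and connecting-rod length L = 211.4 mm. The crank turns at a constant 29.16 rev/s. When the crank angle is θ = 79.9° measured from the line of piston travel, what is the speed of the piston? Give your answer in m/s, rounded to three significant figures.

ω = 2π·29.2 = 183.2 rad/s
For an in-line slider-crank, x = r cosθ + √(L² − r² sin²θ), so v = −rω sinθ·[1 + r cosθ/√(L² − r² sin²θ)].
With r = 0.0639 m, L = 0.2114 m, θ = 79.9°: √(L² − r² sin²θ) = 0.20182 m.
v = −0.0639·183.2·0.98450·[1 + 0.0639·0.17537/0.20182] = -12.166 m/s.
|v| = 12.166 m/s.

12.2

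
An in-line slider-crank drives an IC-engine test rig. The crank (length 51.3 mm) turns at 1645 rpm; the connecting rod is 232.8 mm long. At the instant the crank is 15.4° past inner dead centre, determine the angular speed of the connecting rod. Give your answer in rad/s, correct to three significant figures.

ω = 172.3 rad/s (converted from 1645 rpm).
The rod makes angle φ with the slider axis where L sinφ = r sinθ; differentiating, L cosφ·φ̇ = r ω cosθ.
L cosφ = √(L² − r² sin²θ) = 0.2324 m.
|ω_rod| = r ω |cosθ| / √(L² − r² sin²θ) = 0.0513·172.3·0.96410/0.2324 = 36.66 rad/s.

36.7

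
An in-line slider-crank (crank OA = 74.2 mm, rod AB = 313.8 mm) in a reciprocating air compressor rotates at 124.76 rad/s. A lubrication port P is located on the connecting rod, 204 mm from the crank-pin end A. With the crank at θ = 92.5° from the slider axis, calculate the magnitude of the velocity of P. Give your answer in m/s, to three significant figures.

ω = 124.8 rad/s.  Crank-pin speed |V_A| = rω = 9.2572 m/s, perpendicular to OA.
Rod angle: sinφ = −(r/L) sinθ ⇒ φ = -13.664°; ω_rod = −rω cosθ/√(L²−r²sin²θ) = +1.3243 rad/s.
V_P = V_A + ω_rod × AP, with AP = 0.204 m along the rod.
Components: V_Px = −rω sinθ − a·ω_rod·sinφ = -9.1846 m/s;  V_Py = rω cosθ + a·ω_rod·cosφ = -0.14129 m/s.
|V_P| = √(V_Px² + V_Py²) = 9.1856 m/s.

9.19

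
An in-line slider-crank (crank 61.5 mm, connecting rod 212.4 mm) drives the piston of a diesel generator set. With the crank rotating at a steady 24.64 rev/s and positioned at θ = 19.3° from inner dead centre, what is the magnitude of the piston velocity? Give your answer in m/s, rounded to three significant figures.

ω = 2π·24.6 = 154.8 rad/s
For an in-line slider-crank, x = r cosθ + √(L² − r² sin²θ), so v = −rω sinθ·[1 + r cosθ/√(L² − r² sin²θ)].
With r = 0.0615 m, L = 0.2124 m, θ = 19.3°: √(L² − r² sin²θ) = 0.21143 m.
v = −0.0615·154.8·0.33051·[1 + 0.0615·0.94380/0.21143] = -4.0109 m/s.
|v| = 4.0109 m/s.

4.01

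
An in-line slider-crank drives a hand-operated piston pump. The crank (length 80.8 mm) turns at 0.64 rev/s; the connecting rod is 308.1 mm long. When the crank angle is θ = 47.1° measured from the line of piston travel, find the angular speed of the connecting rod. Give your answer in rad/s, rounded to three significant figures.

0.732

ω = 4.021 rad/s (converted from 0.64 rev/s).
The rod makes angle φ with the slider axis where L sinφ = r sinθ; differentiating, L cosφ·φ̇ = r ω cosθ.
L cosφ = √(L² − r² sin²θ) = 0.30236 m.
|ω_rod| = r ω |cosθ| / √(L² − r² sin²θ) = 0.0808·4.021·0.68072/0.30236 = 0.7315 rad/s.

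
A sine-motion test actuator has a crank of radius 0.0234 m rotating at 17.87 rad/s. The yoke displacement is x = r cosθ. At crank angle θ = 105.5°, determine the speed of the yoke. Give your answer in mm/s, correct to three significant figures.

ω = 17.87 rad/s
x = r cosθ ⇒ ẋ = −rω sinθ.
|v| = rω|sinθ| = 0.0234·17.87·|sin 105.5°| = 0.40295 m/s = 402.95 mm/s.

403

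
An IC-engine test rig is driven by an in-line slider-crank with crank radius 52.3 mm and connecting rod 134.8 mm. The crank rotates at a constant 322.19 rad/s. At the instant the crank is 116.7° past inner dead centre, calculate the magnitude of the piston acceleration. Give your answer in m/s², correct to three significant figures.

3720

ω = 322.2 rad/s
x(θ) = r cosθ + √(L² − r² sin²θ); with ω constant, a = ω²·d²x/dθ².
d²x/dθ² = −r cosθ − r²(cos2θ)/√u − r⁴ sin²2θ/(4u^{3/2}),  u = L² − r² sin²θ = 0.015988 m².
Substituting r = 0.0523 m, L = 0.1348 m, θ = 116.7°: d²x/dθ² = +0.035801 m.
a = ω²·d²x/dθ² = (322.2)²·(+0.035801) = +3716.4 m/s²;  |a| = 3716.4 m/s².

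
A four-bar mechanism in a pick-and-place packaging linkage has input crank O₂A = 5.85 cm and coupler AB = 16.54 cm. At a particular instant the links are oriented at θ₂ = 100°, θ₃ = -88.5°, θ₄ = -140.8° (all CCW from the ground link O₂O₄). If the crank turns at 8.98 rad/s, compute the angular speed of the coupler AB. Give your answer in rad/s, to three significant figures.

3.50

ω₂ = 8.98 rad/s
Differentiating the loop-closure r₂e^{iθ₂}+r₃e^{iθ₃}=r₁+r₄e^{iθ₄} gives r₂ω₂e^{iθ₂}+r₃ω₃e^{iθ₃}=r₄ω₄e^{iθ₄}.
Eliminating the other unknown: ω₃ = r₂ω₂ sin(θ₄−θ₂) / [r₃ sin(θ₃−θ₄)].
Numerator sine = +0.87292; denominator sine = +0.79122.
Result = 0.0585·8.98·(+0.87292) / (0.1654·(+0.79122)) = +3.5041 rad/s; magnitude 3.5041 rad/s.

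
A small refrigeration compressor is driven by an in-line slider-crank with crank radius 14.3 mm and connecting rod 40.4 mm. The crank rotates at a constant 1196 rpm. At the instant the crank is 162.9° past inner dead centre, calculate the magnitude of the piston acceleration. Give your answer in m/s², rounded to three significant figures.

ω = 2π·1196/60 = 125.2 rad/s
x(θ) = r cosθ + √(L² − r² sin²θ); with ω constant, a = ω²·d²x/dθ².
d²x/dθ² = −r cosθ − r²(cos2θ)/√u − r⁴ sin²2θ/(4u^{3/2}),  u = L² − r² sin²θ = 0.00161448 m².
Substituting r = 0.0143 m, L = 0.0404 m, θ = 162.9°: d²x/dθ² = +0.0094077 m.
a = ω²·d²x/dθ² = (125.2)²·(+0.0094077) = +147.57 m/s²;  |a| = 147.57 m/s².

148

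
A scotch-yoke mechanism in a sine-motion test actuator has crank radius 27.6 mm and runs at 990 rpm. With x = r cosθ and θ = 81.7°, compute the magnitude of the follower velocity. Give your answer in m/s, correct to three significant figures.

2.83

ω = 103.7 rad/s (from 990 rpm).
x = r cosθ ⇒ ẋ = −rω sinθ.
|v| = rω|sinθ| = 0.0276·103.7·|sin 81.7°| = 2.8314 m/s.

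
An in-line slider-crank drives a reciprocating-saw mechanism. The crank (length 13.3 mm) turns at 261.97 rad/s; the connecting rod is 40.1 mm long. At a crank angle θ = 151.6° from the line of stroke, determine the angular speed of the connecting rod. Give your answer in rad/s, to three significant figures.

77.4

ω = 262 rad/s
The rod makes angle φ with the slider axis where L sinφ = r sinθ; differentiating, L cosφ·φ̇ = r ω cosθ.
L cosφ = √(L² − r² sin²θ) = 0.039598 m.
|ω_rod| = r ω |cosθ| / √(L² − r² sin²θ) = 0.0133·262·0.87965/0.039598 = 77.4 rad/s.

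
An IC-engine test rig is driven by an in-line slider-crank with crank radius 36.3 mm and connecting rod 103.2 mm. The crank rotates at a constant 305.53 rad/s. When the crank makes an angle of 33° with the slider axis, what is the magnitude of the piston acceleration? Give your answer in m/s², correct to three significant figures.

3370

ω = 305.5 rad/s
x(θ) = r cosθ + √(L² − r² sin²θ); with ω constant, a = ω²·d²x/dθ².
d²x/dθ² = −r cosθ − r²(cos2θ)/√u − r⁴ sin²2θ/(4u^{3/2}),  u = L² − r² sin²θ = 0.0102594 m².
Substituting r = 0.0363 m, L = 0.1032 m, θ = 33°: d²x/dθ² = -0.036084 m.
a = ω²·d²x/dθ² = (305.5)²·(-0.036084) = -3368.4 m/s²;  |a| = 3368.4 m/s².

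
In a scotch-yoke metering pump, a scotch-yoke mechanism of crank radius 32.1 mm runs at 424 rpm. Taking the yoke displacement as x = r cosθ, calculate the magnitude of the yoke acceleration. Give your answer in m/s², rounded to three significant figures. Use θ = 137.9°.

ω = 44.4 rad/s (from 424 rpm).
x = r cosθ ⇒ ẍ = −rω² cosθ (ω constant).
|a| = rω²|cosθ| = 0.0321·(44.4)²·|cos 137.9°| = 46.955 m/s².

47.0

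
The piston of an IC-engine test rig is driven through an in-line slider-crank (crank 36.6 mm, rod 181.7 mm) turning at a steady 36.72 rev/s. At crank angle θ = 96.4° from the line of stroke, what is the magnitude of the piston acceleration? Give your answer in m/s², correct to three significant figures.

608

ω = 2π·36.7 = 230.7 rad/s
x(θ) = r cosθ + √(L² − r² sin²θ); with ω constant, a = ω²·d²x/dθ².
d²x/dθ² = −r cosθ − r²(cos2θ)/√u − r⁴ sin²2θ/(4u^{3/2}),  u = L² − r² sin²θ = 0.031692 m².
Substituting r = 0.0366 m, L = 0.1817 m, θ = 96.4°: d²x/dθ² = +0.011414 m.
a = ω²·d²x/dθ² = (230.7)²·(+0.011414) = +607.55 m/s²;  |a| = 607.55 m/s².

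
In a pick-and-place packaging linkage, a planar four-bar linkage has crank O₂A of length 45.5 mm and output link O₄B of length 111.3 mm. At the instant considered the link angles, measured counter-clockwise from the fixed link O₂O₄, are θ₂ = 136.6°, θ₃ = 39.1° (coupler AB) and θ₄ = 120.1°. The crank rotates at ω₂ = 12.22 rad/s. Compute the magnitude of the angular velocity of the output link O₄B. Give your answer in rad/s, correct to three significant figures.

ω₂ = 12.22 rad/s
Differentiating the loop-closure r₂e^{iθ₂}+r₃e^{iθ₃}=r₁+r₄e^{iθ₄} gives r₂ω₂e^{iθ₂}+r₃ω₃e^{iθ₃}=r₄ω₄e^{iθ₄}.
Eliminating the other unknown: ω₄ = r₂ω₂ sin(θ₂−θ₃) / [r₄ sin(θ₄−θ₃)].
Numerator sine = +0.99144; denominator sine = +0.98769.
Result = 0.0455·12.22·(+0.99144) / (0.1113·(+0.98769)) = +5.0146 rad/s; magnitude 5.0146 rad/s.

5.01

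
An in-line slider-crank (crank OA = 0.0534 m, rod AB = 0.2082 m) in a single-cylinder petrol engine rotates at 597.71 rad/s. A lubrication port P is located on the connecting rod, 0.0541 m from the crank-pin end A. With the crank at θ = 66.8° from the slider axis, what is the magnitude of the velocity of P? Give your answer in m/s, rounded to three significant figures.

31.5

ω = 597.7 rad/s.  Crank-pin speed |V_A| = rω = 31.918 m/s, perpendicular to OA.
Rod angle: sinφ = −(r/L) sinθ ⇒ φ = -13.635°; ω_rod = −rω cosθ/√(L²−r²sin²θ) = -62.144 rad/s.
V_P = V_A + ω_rod × AP, with AP = 0.0541 m along the rod.
Components: V_Px = −rω sinθ − a·ω_rod·sinφ = -30.129 m/s;  V_Py = rω cosθ + a·ω_rod·cosφ = +9.3065 m/s.
|V_P| = √(V_Px² + V_Py²) = 31.534 m/s.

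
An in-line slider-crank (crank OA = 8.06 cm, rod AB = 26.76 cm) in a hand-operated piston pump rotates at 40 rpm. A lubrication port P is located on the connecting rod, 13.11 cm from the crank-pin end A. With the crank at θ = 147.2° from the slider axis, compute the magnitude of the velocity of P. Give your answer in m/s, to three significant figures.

ω = 4.189 rad/s.  Crank-pin speed |V_A| = rω = 0.33762 m/s, perpendicular to OA.
Rod angle: sinφ = −(r/L) sinθ ⇒ φ = -9.390°; ω_rod = −rω cosθ/√(L²−r²sin²θ) = +1.0749 rad/s.
V_P = V_A + ω_rod × AP, with AP = 0.1311 m along the rod.
Components: V_Px = −rω sinθ − a·ω_rod·sinφ = -0.1599 m/s;  V_Py = rω cosθ + a·ω_rod·cosφ = -0.14476 m/s.
|V_P| = √(V_Px² + V_Py²) = 0.21569 m/s.

0.216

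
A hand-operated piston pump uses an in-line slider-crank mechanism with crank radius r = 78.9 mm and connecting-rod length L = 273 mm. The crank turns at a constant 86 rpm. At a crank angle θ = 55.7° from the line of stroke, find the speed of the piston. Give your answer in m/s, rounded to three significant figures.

0.685

ω = 2π·86/60 = 9.006 rad/s
For an in-line slider-crank, x = r cosθ + √(L² − r² sin²θ), so v = −rω sinθ·[1 + r cosθ/√(L² − r² sin²θ)].
With r = 0.0789 m, L = 0.273 m, θ = 55.7°: √(L² − r² sin²θ) = 0.26511 m.
v = −0.0789·9.006·0.82610·[1 + 0.0789·0.56353/0.26511] = -0.68545 m/s.
|v| = 0.68545 m/s.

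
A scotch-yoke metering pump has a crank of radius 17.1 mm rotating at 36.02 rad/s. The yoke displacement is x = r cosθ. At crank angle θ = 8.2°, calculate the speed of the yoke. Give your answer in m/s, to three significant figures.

ω = 36.02 rad/s
x = r cosθ ⇒ ẋ = −rω sinθ.
|v| = rω|sinθ| = 0.0171·36.02·|sin 8.2°| = 0.087851 m/s.

0.0879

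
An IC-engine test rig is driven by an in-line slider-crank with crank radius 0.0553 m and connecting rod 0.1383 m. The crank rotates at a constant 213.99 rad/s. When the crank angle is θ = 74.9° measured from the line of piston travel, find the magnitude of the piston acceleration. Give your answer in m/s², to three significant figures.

276

ω = 214 rad/s
x(θ) = r cosθ + √(L² − r² sin²θ); with ω constant, a = ω²·d²x/dθ².
d²x/dθ² = −r cosθ − r²(cos2θ)/√u − r⁴ sin²2θ/(4u^{3/2}),  u = L² − r² sin²θ = 0.0162763 m².
Substituting r = 0.0553 m, L = 0.1383 m, θ = 74.9°: d²x/dθ² = +0.0060261 m.
a = ω²·d²x/dθ² = (214)²·(+0.0060261) = +275.94 m/s²;  |a| = 275.94 m/s².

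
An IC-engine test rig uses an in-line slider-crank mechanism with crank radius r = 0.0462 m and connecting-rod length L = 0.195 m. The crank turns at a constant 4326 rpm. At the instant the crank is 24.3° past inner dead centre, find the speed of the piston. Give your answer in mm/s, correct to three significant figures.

ω = 2π·4326/60 = 453 rad/s
For an in-line slider-crank, x = r cosθ + √(L² − r² sin²θ), so v = −rω sinθ·[1 + r cosθ/√(L² − r² sin²θ)].
With r = 0.0462 m, L = 0.195 m, θ = 24.3°: √(L² − r² sin²θ) = 0.19407 m.
v = −0.0462·453·0.41151·[1 + 0.0462·0.91140/0.19407] = -10.481 m/s.
|v| = 10.481 m/s = 10481 mm/s.

10500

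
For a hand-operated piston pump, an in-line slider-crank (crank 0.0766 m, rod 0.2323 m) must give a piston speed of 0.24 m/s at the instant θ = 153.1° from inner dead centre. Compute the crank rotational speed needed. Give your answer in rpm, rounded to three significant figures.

94.1

For an in-line slider-crank, |v_piston| = rω|sinθ|·[1 + r cosθ/√(L² − r² sin²θ)].
With r = 0.0766 m, L = 0.2323 m, θ = 153.1°: the bracketed kinematic factor |dx/dθ| = 0.02435 m.
ω = v/|dx/dθ| = 0.24/0.02435 = 9.8563 rad/s.
N = 60ω/(2π) = 94.121 rpm.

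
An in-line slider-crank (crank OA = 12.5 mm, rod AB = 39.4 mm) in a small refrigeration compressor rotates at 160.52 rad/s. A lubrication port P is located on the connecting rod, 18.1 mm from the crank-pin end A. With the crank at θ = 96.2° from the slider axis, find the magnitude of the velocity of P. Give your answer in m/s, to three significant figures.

1.97

ω = 160.5 rad/s.  Crank-pin speed |V_A| = rω = 2.0065 m/s, perpendicular to OA.
Rod angle: sinφ = −(r/L) sinθ ⇒ φ = -18.385°; ω_rod = −rω cosθ/√(L²−r²sin²θ) = +5.7959 rad/s.
V_P = V_A + ω_rod × AP, with AP = 0.0181 m along the rod.
Components: V_Px = −rω sinθ − a·ω_rod·sinφ = -1.9617 m/s;  V_Py = rω cosθ + a·ω_rod·cosφ = -0.11715 m/s.
|V_P| = √(V_Px² + V_Py²) = 1.9652 m/s.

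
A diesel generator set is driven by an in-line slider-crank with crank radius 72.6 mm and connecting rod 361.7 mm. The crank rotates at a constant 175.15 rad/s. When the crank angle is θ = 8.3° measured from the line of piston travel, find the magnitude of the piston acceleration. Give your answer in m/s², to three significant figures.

ω = 175.2 rad/s
x(θ) = r cosθ + √(L² − r² sin²θ); with ω constant, a = ω²·d²x/dθ².
d²x/dθ² = −r cosθ − r²(cos2θ)/√u − r⁴ sin²2θ/(4u^{3/2}),  u = L² − r² sin²θ = 0.130717 m².
Substituting r = 0.0726 m, L = 0.3617 m, θ = 8.3°: d²x/dθ² = -0.085822 m.
a = ω²·d²x/dθ² = (175.2)²·(-0.085822) = -2632.8 m/s²;  |a| = 2632.8 m/s².

2630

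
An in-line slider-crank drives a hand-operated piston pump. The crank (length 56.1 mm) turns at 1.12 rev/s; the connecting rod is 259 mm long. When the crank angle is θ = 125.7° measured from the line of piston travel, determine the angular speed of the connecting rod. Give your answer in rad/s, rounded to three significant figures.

ω = 7.037 rad/s (converted from 1.12 rev/s).
The rod makes angle φ with the slider axis where L sinφ = r sinθ; differentiating, L cosφ·φ̇ = r ω cosθ.
L cosφ = √(L² − r² sin²θ) = 0.25496 m.
|ω_rod| = r ω |cosθ| / √(L² − r² sin²θ) = 0.0561·7.037·0.58354/0.25496 = 0.90356 rad/s.

0.904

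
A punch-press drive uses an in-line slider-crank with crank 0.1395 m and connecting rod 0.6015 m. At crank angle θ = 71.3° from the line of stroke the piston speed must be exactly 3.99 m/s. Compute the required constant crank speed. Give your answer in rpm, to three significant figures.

For an in-line slider-crank, |v_piston| = rω|sinθ|·[1 + r cosθ/√(L² − r² sin²θ)].
With r = 0.1395 m, L = 0.6015 m, θ = 71.3°: the bracketed kinematic factor |dx/dθ| = 0.14221 m.
ω = v/|dx/dθ| = 3.99/0.14221 = 28.058 rad/s.
N = 60ω/(2π) = 267.93 rpm.

268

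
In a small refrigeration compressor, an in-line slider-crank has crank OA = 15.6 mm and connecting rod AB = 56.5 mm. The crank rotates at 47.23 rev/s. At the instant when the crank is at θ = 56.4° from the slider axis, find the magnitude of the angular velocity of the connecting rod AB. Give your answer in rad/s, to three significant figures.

46.6

ω = 296.8 rad/s (converted from 47.23 rev/s).
The rod makes angle φ with the slider axis where L sinφ = r sinθ; differentiating, L cosφ·φ̇ = r ω cosθ.
L cosφ = √(L² − r² sin²θ) = 0.054986 m.
|ω_rod| = r ω |cosθ| / √(L² − r² sin²θ) = 0.0156·296.8·0.55339/0.054986 = 46.591 rad/s.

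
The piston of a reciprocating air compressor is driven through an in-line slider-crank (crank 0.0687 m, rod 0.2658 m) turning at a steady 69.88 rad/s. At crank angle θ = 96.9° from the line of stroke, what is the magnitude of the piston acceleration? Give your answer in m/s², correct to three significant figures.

ω = 69.88 rad/s
x(θ) = r cosθ + √(L² − r² sin²θ); with ω constant, a = ω²·d²x/dθ².
d²x/dθ² = −r cosθ − r²(cos2θ)/√u − r⁴ sin²2θ/(4u^{3/2}),  u = L² − r² sin²θ = 0.0659981 m².
Substituting r = 0.0687 m, L = 0.2658 m, θ = 96.9°: d²x/dθ² = +0.026076 m.
a = ω²·d²x/dθ² = (69.88)²·(+0.026076) = +127.33 m/s²;  |a| = 127.33 m/s².

127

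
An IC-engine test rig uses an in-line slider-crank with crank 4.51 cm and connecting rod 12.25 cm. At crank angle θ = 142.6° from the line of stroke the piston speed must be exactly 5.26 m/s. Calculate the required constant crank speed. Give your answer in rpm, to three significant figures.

For an in-line slider-crank, |v_piston| = rω|sinθ|·[1 + r cosθ/√(L² − r² sin²θ)].
With r = 0.0451 m, L = 0.1225 m, θ = 142.6°: the bracketed kinematic factor |dx/dθ| = 0.019173 m.
ω = v/|dx/dθ| = 5.26/0.019173 = 274.35 rad/s.
N = 60ω/(2π) = 2619.8 rpm.

2620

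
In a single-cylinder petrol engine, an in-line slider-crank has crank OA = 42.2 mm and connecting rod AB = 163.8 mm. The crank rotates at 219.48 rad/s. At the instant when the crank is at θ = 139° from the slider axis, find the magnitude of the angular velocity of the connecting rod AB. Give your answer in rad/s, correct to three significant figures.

43.3

ω = 219.5 rad/s
The rod makes angle φ with the slider axis where L sinφ = r sinθ; differentiating, L cosφ·φ̇ = r ω cosθ.
L cosφ = √(L² − r² sin²θ) = 0.16144 m.
|ω_rod| = r ω |cosθ| / √(L² − r² sin²θ) = 0.0422·219.5·0.75471/0.16144 = 43.298 rad/s.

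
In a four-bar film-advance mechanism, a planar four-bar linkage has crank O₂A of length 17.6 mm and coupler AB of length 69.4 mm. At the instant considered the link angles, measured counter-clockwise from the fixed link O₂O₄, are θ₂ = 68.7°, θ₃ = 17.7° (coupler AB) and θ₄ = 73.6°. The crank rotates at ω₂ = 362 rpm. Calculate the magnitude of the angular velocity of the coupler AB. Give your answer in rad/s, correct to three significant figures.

0.992

ω₂ = 37.91 rad/s (from 362 rpm).
Differentiating the loop-closure r₂e^{iθ₂}+r₃e^{iθ₃}=r₁+r₄e^{iθ₄} gives r₂ω₂e^{iθ₂}+r₃ω₃e^{iθ₃}=r₄ω₄e^{iθ₄}.
Eliminating the other unknown: ω₃ = r₂ω₂ sin(θ₄−θ₂) / [r₃ sin(θ₃−θ₄)].
Numerator sine = +0.08542; denominator sine = -0.82806.
Result = 0.0176·37.91·(+0.08542) / (0.0694·(-0.82806)) = -0.99168 rad/s; magnitude 0.99168 rad/s.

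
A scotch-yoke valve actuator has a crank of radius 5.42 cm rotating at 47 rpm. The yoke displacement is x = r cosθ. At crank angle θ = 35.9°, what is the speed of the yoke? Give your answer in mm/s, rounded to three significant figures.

156

ω = 4.922 rad/s (from 47 rpm).
x = r cosθ ⇒ ẋ = −rω sinθ.
|v| = rω|sinθ| = 0.0542·4.922·|sin 35.9°| = 0.15642 m/s = 156.42 mm/s.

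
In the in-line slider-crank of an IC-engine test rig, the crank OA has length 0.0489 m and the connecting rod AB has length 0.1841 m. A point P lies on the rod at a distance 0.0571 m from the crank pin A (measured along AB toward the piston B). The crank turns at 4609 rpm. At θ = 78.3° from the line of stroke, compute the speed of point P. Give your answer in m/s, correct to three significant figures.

23.7

ω = 482.7 rad/s.  Crank-pin speed |V_A| = rω = 23.602 m/s, perpendicular to OA.
Rod angle: sinφ = −(r/L) sinθ ⇒ φ = -15.076°; ω_rod = −rω cosθ/√(L²−r²sin²θ) = -26.924 rad/s.
V_P = V_A + ω_rod × AP, with AP = 0.0571 m along the rod.
Components: V_Px = −rω sinθ − a·ω_rod·sinφ = -23.511 m/s;  V_Py = rω cosθ + a·ω_rod·cosφ = +3.3017 m/s.
|V_P| = √(V_Px² + V_Py²) = 23.742 m/s.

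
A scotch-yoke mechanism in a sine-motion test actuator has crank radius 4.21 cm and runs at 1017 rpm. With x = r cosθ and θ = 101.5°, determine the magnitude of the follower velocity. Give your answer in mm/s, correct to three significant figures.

ω = 106.5 rad/s (from 1017 rpm).
x = r cosθ ⇒ ẋ = −rω sinθ.
|v| = rω|sinθ| = 0.0421·106.5·|sin 101.5°| = 4.3936 m/s = 4393.6 mm/s.

4390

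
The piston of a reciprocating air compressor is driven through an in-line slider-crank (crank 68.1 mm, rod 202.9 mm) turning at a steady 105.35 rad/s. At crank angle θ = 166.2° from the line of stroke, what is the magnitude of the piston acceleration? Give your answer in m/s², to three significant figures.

ω = 105.3 rad/s
x(θ) = r cosθ + √(L² − r² sin²θ); with ω constant, a = ω²·d²x/dθ².
d²x/dθ² = −r cosθ − r²(cos2θ)/√u − r⁴ sin²2θ/(4u^{3/2}),  u = L² − r² sin²θ = 0.0409045 m².
Substituting r = 0.0681 m, L = 0.2029 m, θ = 166.2°: d²x/dθ² = +0.045674 m.
a = ω²·d²x/dθ² = (105.3)²·(+0.045674) = +506.92 m/s²;  |a| = 506.92 m/s².

507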